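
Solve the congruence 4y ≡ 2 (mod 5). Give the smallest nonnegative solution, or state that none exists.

gcd(5, 4) = 1.
1 divides 2, so solutions exist.
By Bézout, 4*(-1) + 5*(1) = 1.
So 4*(-1) ≡ 1 (mod 5); multiply by 2: y ≡ -2 (mod 5).
Smallest nonnegative: y = -2 mod 5 = 3.

3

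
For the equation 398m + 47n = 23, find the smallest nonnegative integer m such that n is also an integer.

gcd(398, 47) = 1  (398 = 8·47 + 22, 47 = 2·22 + 3, 22 = 7·3 + 1, 3 = 3·1).
1 divides 23, so solutions exist.
Back-substituting, 398·(15) + 47·(-127) = 1.
Scale by 23/1 = 23: (m₀, n₀) = (345, -2921).
General solution: m = 345 + 47t, n = -2921 - 398t for integer t.
m ≥ 0: smallest is 345 mod 47 = 16 (at t = -7), with n = -135.

16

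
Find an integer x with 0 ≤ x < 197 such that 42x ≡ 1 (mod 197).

gcd(197, 42) = 1  (197 = 4*42 + 29, 42 = 1*29 + 13, 29 = 2*13 + 3, 13 = 4*3 + 1, 3 = 3*1).
Back-substituting, 42*(61) + 197*(-13) = 1.
So 42*61 ≡ 1 (mod 197), and 61 mod 197 = 61.

61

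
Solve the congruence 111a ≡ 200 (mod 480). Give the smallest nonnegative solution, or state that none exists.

gcd(480, 111):
  480 = 4*111 + 36
  111 = 3*36 + 3
  36 = 12*3
so gcd(480, 111) = 3.
3 does not divide 200, so the congruence has no solution.

no solution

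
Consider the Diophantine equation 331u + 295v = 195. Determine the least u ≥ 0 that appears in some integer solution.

30

gcd(331, 295) = 1  (331 = 1·295 + 36, 295 = 8·36 + 7, 36 = 5·7 + 1, 7 = 7·1).
1 divides 195, so solutions exist.
Back-substituting, 331·(41) + 295·(-46) = 1.
Scale by 195/1 = 195: (u₀, v₀) = (7995, -8970).
General solution: u = 7995 + 295t, v = -8970 - 331t for integer t.
u ≥ 0: smallest is 7995 mod 295 = 30 (at t = -27), with v = -33.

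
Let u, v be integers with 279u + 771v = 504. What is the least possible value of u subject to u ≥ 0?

gcd(771, 279) = 3  (771 = 2×279 + 213, 279 = 1×213 + 66, 213 = 3×66 + 15, 66 = 4×15 + 6, 15 = 2×6 + 3, 6 = 2×3).
3 divides 504, so solutions exist.
Back-substituting, 279×(-105) + 771×(38) = 3.
Scale by 504/3 = 168: (u₀, v₀) = (-17640, 6384).
General solution: u = -17640 + 257t, v = 6384 - 93t for integer t.
u ≥ 0: smallest is -17640 mod 257 = 93 (at t = 69), with v = -33.

93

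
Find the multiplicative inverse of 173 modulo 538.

283

gcd(538, 173):
  538 = 3*173 + 19
  173 = 9*19 + 2
  19 = 9*2 + 1
  2 = 2*1
so gcd(538, 173) = 1.
Back-substitute for Bézout coefficients:
  1 = 19 - 9*2
  ... = 173*(-255) + 538*(82)
So 173*-255 ≡ 1 (mod 538), and -255 mod 538 = 283.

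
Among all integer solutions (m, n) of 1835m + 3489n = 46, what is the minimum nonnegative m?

2198

gcd(3489, 1835) = 1.
1 divides 46, so solutions exist.
By Bézout, 1835·(-559) + 3489·(294) = 1.
Scale by 46/1 = 46: (m₀, n₀) = (-25714, 13524).
General solution: m = -25714 + 3489t, n = 13524 - 1835t for integer t.
m ≥ 0: smallest is -25714 mod 3489 = 2198 (at t = 8), with n = -1156.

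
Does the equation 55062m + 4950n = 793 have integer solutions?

no

gcd(55062, 4950) = 18  (55062 = 11*4950 + 612, 4950 = 8*612 + 54, 612 = 11*54 + 18, 54 = 3*18).
18 does not divide 793 (remainder 1), so no integer solutions.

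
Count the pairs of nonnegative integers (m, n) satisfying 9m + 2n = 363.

gcd(9, 2) = 1  (9 = 4*2 + 1, 2 = 2*1).
Back-substituting, 9*(1) + 2*(-4) = 1.
Scale by 363: one solution is (363, -1452). Reduce m mod 2: (1, 177).
General: m = 1 + 2t, n = 177 - 9t.
m ≥ 0 ⇒ t ≥ 0; n ≥ 0 ⇒ t ≤ 19. So t ∈ [0, 19]: 20 solutions.

20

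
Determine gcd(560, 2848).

gcd(2848, 560):
  2848 = 5*560 + 48
  560 = 11*48 + 32
  48 = 1*32 + 16
  32 = 2*16
so gcd(2848, 560) = 16.

16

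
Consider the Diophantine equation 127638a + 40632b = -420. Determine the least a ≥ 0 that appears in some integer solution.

4274

gcd(127638, 40632) = 6.
6 divides -420, so solutions exist.
By Bézout, 127638·(-835) + 40632·(2623) = 6.
Scale by -420/6 = -70: (a₀, b₀) = (58450, -183610).
General solution: a = 58450 + 6772t, b = -183610 - 21273t for integer t.
a ≥ 0: smallest is 58450 mod 6772 = 4274 (at t = -8), with b = -13426.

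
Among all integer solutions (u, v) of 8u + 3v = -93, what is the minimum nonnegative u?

gcd(8, 3) = 1.
1 divides -93, so solutions exist.
By Bézout, 8×(-1) + 3×(3) = 1.
Scale by -93/1 = -93: (u₀, v₀) = (93, -279).
General solution: u = 93 + 3t, v = -279 - 8t for integer t.
u ≥ 0: smallest is 93 mod 3 = 0 (at t = -31), with v = -31.

0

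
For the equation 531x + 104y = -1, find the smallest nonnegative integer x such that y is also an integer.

85

gcd(531, 104):
  531 = 5*104 + 11
  104 = 9*11 + 5
  11 = 2*5 + 1
  5 = 5*1
so gcd(531, 104) = 1.
1 divides -1, so solutions exist.
Back-substitute for Bézout coefficients:
  1 = 11 - 2*5
  ... = 531*(19) + 104*(-97)
Scale by -1/1 = -1: (x₀, y₀) = (-19, 97).
General solution: x = -19 + 104t, y = 97 - 531t for integer t.
x ≥ 0: smallest is -19 mod 104 = 85 (at t = 1), with y = -434.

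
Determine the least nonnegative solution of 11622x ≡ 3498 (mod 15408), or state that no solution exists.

gcd(15408, 11622) = 6.
6 divides 3498, so solutions exist.
By Bézout, 11622×(-175) + 15408×(132) = 6.
So 11622×(-175) ≡ 6 (mod 15408); multiply by 583: x ≡ -102025 (mod 2568).
Smallest nonnegative: x = -102025 mod 2568 = 695.

695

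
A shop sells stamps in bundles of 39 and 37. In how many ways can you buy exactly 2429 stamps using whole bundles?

2

Need nonnegative integers with 39j + 37k = 2429.
gcd(39, 37) = 1, and 39·(-18) + 37·(19) = 1.
So (j₀, k₀) = (-43722, 46151); general j = -43722 + 37t, k = 46151 - 39t.
j ≥ 0 ⇒ t ≥ 1182; k ≥ 0 ⇒ t ≤ 1183. That's 2 values of t.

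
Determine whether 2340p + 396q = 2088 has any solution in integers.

yes

gcd(2340, 396) = 36.
36 divides 2088, so integer solutions exist.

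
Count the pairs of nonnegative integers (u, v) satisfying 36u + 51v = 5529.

9

gcd(51, 36) = 3.
By Bézout, 36·(-7) + 51·(5) = 3.
One solution: (2, 107).
General: u = 2 + 17t, v = 107 - 12t.
u ≥ 0 ⇒ t ≥ 0; v ≥ 0 ⇒ t ≤ 8. So t ∈ [0, 8]: 9 solutions.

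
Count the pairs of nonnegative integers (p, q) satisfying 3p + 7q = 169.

8

gcd(7, 3) = 1  (7 = 2*3 + 1, 3 = 3*1).
Back-substituting, 3*(-2) + 7*(1) = 1.
Scale by 169: one solution is (-338, 169). Reduce p mod 7: (5, 22).
General: p = 5 + 7t, q = 22 - 3t.
p ≥ 0 ⇒ t ≥ 0; q ≥ 0 ⇒ t ≤ 7. So t ∈ [0, 7]: 8 solutions.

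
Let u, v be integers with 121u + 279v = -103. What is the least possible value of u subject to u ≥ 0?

gcd(279, 121):
  279 = 2×121 + 37
  121 = 3×37 + 10
  37 = 3×10 + 7
  10 = 1×7 + 3
  7 = 2×3 + 1
  3 = 3×1
so gcd(279, 121) = 1.
1 divides -103, so solutions exist.
Back-substitute for Bézout coefficients:
  1 = 7 - 2×3
  ... = 121×(-83) + 279×(36)
Scale by -103/1 = -103: (u₀, v₀) = (8549, -3708).
General solution: u = 8549 + 279t, v = -3708 - 121t for integer t.
u ≥ 0: smallest is 8549 mod 279 = 179 (at t = -30), with v = -78.

179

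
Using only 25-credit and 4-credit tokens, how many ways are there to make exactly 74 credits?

Need nonnegative integers with 25j + 4k = 74.
gcd(25, 4) = 1, and 25·(1) + 4·(-6) = 1.
So (j₀, k₀) = (74, -444); general j = 74 + 4t, k = -444 - 25t.
j ≥ 0 ⇒ t ≥ -18; k ≥ 0 ⇒ t ≤ -18. That's 1 value of t.

1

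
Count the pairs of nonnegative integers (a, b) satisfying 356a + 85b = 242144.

gcd(356, 85) = 1  (356 = 4×85 + 16, 85 = 5×16 + 5, 16 = 3×5 + 1, 5 = 5×1).
Back-substituting, 356×(16) + 85×(-67) = 1.
Scale by 242144: one solution is (3874304, -16223648). Reduce a mod 85: (4, 2832).
General: a = 4 + 85t, b = 2832 - 356t.
a ≥ 0 ⇒ t ≥ 0; b ≥ 0 ⇒ t ≤ 7. So t ∈ [0, 7]: 8 solutions.

8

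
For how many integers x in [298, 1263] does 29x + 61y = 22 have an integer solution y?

gcd(61, 29) = 1.
By Bézout, 29·(-21) + 61·(10) = 1.
Particular solution: (26, -12).
General solution: x = 26 + 61t, y = -12 - 29t for integer t.
298 ≤ 26 + 61t ≤ 1263 gives t ∈ [5, 20], which is 16 values.

16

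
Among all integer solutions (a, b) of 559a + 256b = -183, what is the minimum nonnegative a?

gcd(559, 256):
  559 = 2*256 + 47
  256 = 5*47 + 21
  47 = 2*21 + 5
  21 = 4*5 + 1
  5 = 5*1
so gcd(559, 256) = 1.
1 divides -183, so solutions exist.
Back-substitute for Bézout coefficients:
  1 = 21 - 4*5
  ... = 559*(-49) + 256*(107)
Scale by -183/1 = -183: (a₀, b₀) = (8967, -19581).
General solution: a = 8967 + 256t, b = -19581 - 559t for integer t.
a ≥ 0: smallest is 8967 mod 256 = 7 (at t = -35), with b = -16.

7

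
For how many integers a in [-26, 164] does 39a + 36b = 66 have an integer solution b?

gcd(39, 36) = 3.
By Bézout, 39·(1) + 36·(-1) = 3.
Particular solution: (10, -9).
General solution: a = 10 + 12t, b = -9 - 13t for integer t.
-26 ≤ 10 + 12t ≤ 164 gives t ∈ [-3, 12], which is 16 values.

16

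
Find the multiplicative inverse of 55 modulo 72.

gcd(72, 55) = 1  (72 = 1×55 + 17, 55 = 3×17 + 4, 17 = 4×4 + 1, 4 = 4×1).
Back-substituting, 55×(-17) + 72×(13) = 1.
So 55×-17 ≡ 1 (mod 72), and -17 mod 72 = 55.

55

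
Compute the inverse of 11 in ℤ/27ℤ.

gcd(27, 11) = 1  (27 = 2*11 + 5, 11 = 2*5 + 1, 5 = 5*1).
Back-substituting, 11*(5) + 27*(-2) = 1.
So 11*5 ≡ 1 (mod 27), and 5 mod 27 = 5.

5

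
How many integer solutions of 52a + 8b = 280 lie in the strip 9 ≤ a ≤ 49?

20

gcd(52, 8) = 4.
By Bézout, 52·(1) + 8·(-6) = 4.
Particular solution: (0, 35).
General solution: a = 0 + 2t, b = 35 - 13t for integer t.
9 ≤ 0 + 2t ≤ 49 gives t ∈ [5, 24], which is 20 values.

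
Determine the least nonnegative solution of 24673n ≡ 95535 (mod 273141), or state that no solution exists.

gcd(273141, 24673):
  273141 = 11*24673 + 1738
  24673 = 14*1738 + 341
  1738 = 5*341 + 33
  341 = 10*33 + 11
  33 = 3*11
so gcd(273141, 24673) = 11.
11 divides 95535, so solutions exist.
Back-substitute for Bézout coefficients:
  11 = 341 - 10*33
  ... = 24673*(8015) + 273141*(-724)
So 24673*(8015) ≡ 11 (mod 273141); multiply by 8685: n ≡ 69610275 (mod 24831).
Smallest nonnegative: n = 69610275 mod 24831 = 8982.

8982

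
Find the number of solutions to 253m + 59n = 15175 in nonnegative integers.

1

gcd(253, 59) = 1.
By Bézout, 253*(7) + 59*(-30) = 1.
One solution: (25, 150).
General: m = 25 + 59t, n = 150 - 253t.
m ≥ 0 ⇒ t ≥ 0; n ≥ 0 ⇒ t ≤ 0. So t ∈ [0, 0]: 1 solution.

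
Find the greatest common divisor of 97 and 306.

gcd(306, 97) = 1  (306 = 3*97 + 15, 97 = 6*15 + 7, 15 = 2*7 + 1, 7 = 7*1).

1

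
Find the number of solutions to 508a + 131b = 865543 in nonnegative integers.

gcd(508, 131) = 1.
By Bézout, 508×(-41) + 131×(159) = 1.
One solution: (113, 6169).
General: a = 113 + 131t, b = 6169 - 508t.
a ≥ 0 ⇒ t ≥ 0; b ≥ 0 ⇒ t ≤ 12. So t ∈ [0, 12]: 13 solutions.

13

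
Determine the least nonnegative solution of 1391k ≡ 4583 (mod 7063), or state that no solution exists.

638

gcd(7063, 1391) = 1.
1 divides 4583, so solutions exist.
By Bézout, 1391·(-1635) + 7063·(322) = 1.
So 1391·(-1635) ≡ 1 (mod 7063); multiply by 4583: k ≡ -7493205 (mod 7063).
Smallest nonnegative: k = -7493205 mod 7063 = 638.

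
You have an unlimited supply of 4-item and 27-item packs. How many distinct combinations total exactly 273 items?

Need nonnegative integers with 4j + 27k = 273.
gcd(4, 27) = 1, and 4·(7) + 27·(-1) = 1.
So (j₀, k₀) = (1911, -273); general j = 1911 + 27t, k = -273 - 4t.
j ≥ 0 ⇒ t ≥ -70; k ≥ 0 ⇒ t ≤ -69. That's 2 values of t.

2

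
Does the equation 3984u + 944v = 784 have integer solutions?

yes

gcd(3984, 944) = 16  (3984 = 4*944 + 208, 944 = 4*208 + 112, 208 = 1*112 + 96, 112 = 1*96 + 16, 96 = 6*16).
16 divides 784, so integer solutions exist.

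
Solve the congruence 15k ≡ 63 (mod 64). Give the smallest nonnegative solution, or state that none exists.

17

gcd(64, 15) = 1.
1 divides 63, so solutions exist.
By Bézout, 15·(-17) + 64·(4) = 1.
So 15·(-17) ≡ 1 (mod 64); multiply by 63: k ≡ -1071 (mod 64).
Smallest nonnegative: k = -1071 mod 64 = 17.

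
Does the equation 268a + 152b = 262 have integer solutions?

no

gcd(268, 152) = 4.
4 does not divide 262 (remainder 2), so no integer solutions.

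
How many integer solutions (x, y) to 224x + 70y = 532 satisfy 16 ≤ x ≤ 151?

gcd(224, 70):
  224 = 3*70 + 14
  70 = 5*14
so gcd(224, 70) = 14.
Back-substitute for Bézout coefficients:
  14 = 224 - 3*70
  ... = 224*(1) + 70*(-3)
Scale by 38: particular solution (38, -114); reduce x mod 5: (3, -2).
General solution: x = 3 + 5t, y = -2 - 16t for integer t.
16 ≤ 3 + 5t ≤ 151 gives t ∈ [3, 29], which is 27 values.

27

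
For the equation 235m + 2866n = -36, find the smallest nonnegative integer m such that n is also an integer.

gcd(2866, 235):
  2866 = 12·235 + 46
  235 = 5·46 + 5
  46 = 9·5 + 1
  5 = 5·1
so gcd(2866, 235) = 1.
1 divides -36, so solutions exist.
Back-substitute for Bézout coefficients:
  1 = 46 - 9·5
  ... = 235·(-561) + 2866·(46)
Scale by -36/1 = -36: (m₀, n₀) = (20196, -1656).
General solution: m = 20196 + 2866t, n = -1656 - 235t for integer t.
m ≥ 0: smallest is 20196 mod 2866 = 134 (at t = -7), with n = -11.

134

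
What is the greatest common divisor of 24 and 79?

gcd(79, 24) = 1  (79 = 3·24 + 7, 24 = 3·7 + 3, 7 = 2·3 + 1, 3 = 3·1).

1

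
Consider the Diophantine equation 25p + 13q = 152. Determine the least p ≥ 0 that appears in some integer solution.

4

gcd(25, 13):
  25 = 1*13 + 12
  13 = 1*12 + 1
  12 = 12*1
so gcd(25, 13) = 1.
1 divides 152, so solutions exist.
Back-substitute for Bézout coefficients:
  1 = 13 - 1*12
  ... = 25*(-1) + 13*(2)
Scale by 152/1 = 152: (p₀, q₀) = (-152, 304).
General solution: p = -152 + 13t, q = 304 - 25t for integer t.
p ≥ 0: smallest is -152 mod 13 = 4 (at t = 12), with q = 4.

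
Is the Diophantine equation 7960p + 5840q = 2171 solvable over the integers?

no

gcd(7960, 5840):
  7960 = 1*5840 + 2120
  5840 = 2*2120 + 1600
  2120 = 1*1600 + 520
  1600 = 3*520 + 40
  520 = 13*40
so gcd(7960, 5840) = 40.
40 does not divide 2171 (remainder 11), so no integer solutions.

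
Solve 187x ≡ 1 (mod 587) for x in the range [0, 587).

gcd(587, 187) = 1  (587 = 3·187 + 26, 187 = 7·26 + 5, 26 = 5·5 + 1, 5 = 5·1).
Back-substituting, 187·(-113) + 587·(36) = 1.
So 187·-113 ≡ 1 (mod 587), and -113 mod 587 = 474.

474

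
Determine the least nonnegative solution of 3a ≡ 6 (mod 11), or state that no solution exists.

gcd(11, 3) = 1  (11 = 3×3 + 2, 3 = 1×2 + 1, 2 = 2×1).
1 divides 6, so solutions exist.
Back-substituting, 3×(4) + 11×(-1) = 1.
So 3×(4) ≡ 1 (mod 11); multiply by 6: a ≡ 24 (mod 11).
Smallest nonnegative: a = 24 mod 11 = 2.

2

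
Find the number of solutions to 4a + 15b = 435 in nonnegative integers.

8

gcd(15, 4) = 1.
By Bézout, 4×(4) + 15×(-1) = 1.
One solution: (0, 29).
General: a = 0 + 15t, b = 29 - 4t.
a ≥ 0 ⇒ t ≥ 0; b ≥ 0 ⇒ t ≤ 7. So t ∈ [0, 7]: 8 solutions.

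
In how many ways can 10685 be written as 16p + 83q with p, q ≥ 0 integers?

gcd(83, 16) = 1.
By Bézout, 16×(26) + 83×(-5) = 1.
One solution: (9, 127).
General: p = 9 + 83t, q = 127 - 16t.
p ≥ 0 ⇒ t ≥ 0; q ≥ 0 ⇒ t ≤ 7. So t ∈ [0, 7]: 8 solutions.

8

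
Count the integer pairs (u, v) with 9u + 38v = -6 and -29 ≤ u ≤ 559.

16

gcd(38, 9) = 1.
By Bézout, 9·(17) + 38·(-4) = 1.
Particular solution: (12, -3).
General solution: u = 12 + 38t, v = -3 - 9t for integer t.
-29 ≤ 12 + 38t ≤ 559 gives t ∈ [-1, 14], which is 16 values.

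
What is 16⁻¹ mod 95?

gcd(95, 16):
  95 = 5×16 + 15
  16 = 1×15 + 1
  15 = 15×1
so gcd(95, 16) = 1.
Back-substitute for Bézout coefficients:
  1 = 16 - 1×15
  ... = 16×(6) + 95×(-1)
So 16×6 ≡ 1 (mod 95), and 6 mod 95 = 6.

6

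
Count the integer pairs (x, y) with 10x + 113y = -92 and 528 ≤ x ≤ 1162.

5

gcd(113, 10) = 1.
By Bézout, 10*(34) + 113*(-3) = 1.
Particular solution: (36, -4).
General solution: x = 36 + 113t, y = -4 - 10t for integer t.
528 ≤ 36 + 113t ≤ 1162 gives t ∈ [5, 9], which is 5 values.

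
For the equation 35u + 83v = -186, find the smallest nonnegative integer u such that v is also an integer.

35

gcd(83, 35):
  83 = 2×35 + 13
  35 = 2×13 + 9
  13 = 1×9 + 4
  9 = 2×4 + 1
  4 = 4×1
so gcd(83, 35) = 1.
1 divides -186, so solutions exist.
Back-substitute for Bézout coefficients:
  1 = 9 - 2×4
  ... = 35×(19) + 83×(-8)
Scale by -186/1 = -186: (u₀, v₀) = (-3534, 1488).
General solution: u = -3534 + 83t, v = 1488 - 35t for integer t.
u ≥ 0: smallest is -3534 mod 83 = 35 (at t = 43), with v = -17.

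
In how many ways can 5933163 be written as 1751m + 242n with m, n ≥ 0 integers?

14

gcd(1751, 242):
  1751 = 7×242 + 57
  242 = 4×57 + 14
  57 = 4×14 + 1
  14 = 14×1
so gcd(1751, 242) = 1.
Back-substitute for Bézout coefficients:
  1 = 57 - 4×14
  ... = 1751×(17) + 242×(-123)
Scale by 5933163: one solution is (100863771, -729779049). Reduce m mod 242: (107, 23743).
General: m = 107 + 242t, n = 23743 - 1751t.
m ≥ 0 ⇒ t ≥ 0; n ≥ 0 ⇒ t ≤ 13. So t ∈ [0, 13]: 14 solutions.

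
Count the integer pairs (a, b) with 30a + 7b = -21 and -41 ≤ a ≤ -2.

5

gcd(30, 7):
  30 = 4×7 + 2
  7 = 3×2 + 1
  2 = 2×1
so gcd(30, 7) = 1.
Back-substitute for Bézout coefficients:
  1 = 7 - 3×2
  ... = 30×(-3) + 7×(13)
Scale by -21: particular solution (63, -273); reduce a mod 7: (0, -3).
General solution: a = 0 + 7t, b = -3 - 30t for integer t.
-41 ≤ 0 + 7t ≤ -2 gives t ∈ [-5, -1], which is 5 values.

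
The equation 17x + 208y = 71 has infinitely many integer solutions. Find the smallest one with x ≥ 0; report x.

gcd(208, 17) = 1  (208 = 12*17 + 4, 17 = 4*4 + 1, 4 = 4*1).
1 divides 71, so solutions exist.
Back-substituting, 17*(49) + 208*(-4) = 1.
Scale by 71/1 = 71: (x₀, y₀) = (3479, -284).
General solution: x = 3479 + 208t, y = -284 - 17t for integer t.
x ≥ 0: smallest is 3479 mod 208 = 151 (at t = -16), with y = -12.

151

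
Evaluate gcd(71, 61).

1

gcd(71, 61) = 1  (71 = 1*61 + 10, 61 = 6*10 + 1, 10 = 10*1).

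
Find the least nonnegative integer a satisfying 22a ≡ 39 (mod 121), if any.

no solution

gcd(121, 22):
  121 = 5·22 + 11
  22 = 2·11
so gcd(121, 22) = 11.
11 does not divide 39, so the congruence has no solution.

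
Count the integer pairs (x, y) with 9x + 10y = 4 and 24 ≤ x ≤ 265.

gcd(10, 9):
  10 = 1×9 + 1
  9 = 9×1
so gcd(10, 9) = 1.
Back-substitute for Bézout coefficients:
  1 = 10 - 1×9
  ... = 9×(-1) + 10×(1)
Scale by 4: particular solution (-4, 4); reduce x mod 10: (6, -5).
General solution: x = 6 + 10t, y = -5 - 9t for integer t.
24 ≤ 6 + 10t ≤ 265 gives t ∈ [2, 25], which is 24 values.

24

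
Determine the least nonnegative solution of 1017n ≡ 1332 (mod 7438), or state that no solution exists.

1976

gcd(7438, 1017) = 1.
1 divides 1332, so solutions exist.
By Bézout, 1017*(-2355) + 7438*(322) = 1.
So 1017*(-2355) ≡ 1 (mod 7438); multiply by 1332: n ≡ -3136860 (mod 7438).
Smallest nonnegative: n = -3136860 mod 7438 = 1976.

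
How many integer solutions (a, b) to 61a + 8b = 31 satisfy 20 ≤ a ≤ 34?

gcd(61, 8):
  61 = 7×8 + 5
  8 = 1×5 + 3
  5 = 1×3 + 2
  3 = 1×2 + 1
  2 = 2×1
so gcd(61, 8) = 1.
Back-substitute for Bézout coefficients:
  1 = 3 - 1×2
  ... = 61×(-3) + 8×(23)
Scale by 31: particular solution (-93, 713); reduce a mod 8: (3, -19).
General solution: a = 3 + 8t, b = -19 - 61t for integer t.
20 ≤ 3 + 8t ≤ 34 gives t ∈ [3, 3], which is 1 value.

1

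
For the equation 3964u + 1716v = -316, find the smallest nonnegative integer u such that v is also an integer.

251

gcd(3964, 1716) = 4  (3964 = 2·1716 + 532, 1716 = 3·532 + 120, 532 = 4·120 + 52, 120 = 2·52 + 16, 52 = 3·16 + 4, 16 = 4·4).
4 divides -316, so solutions exist.
Back-substituting, 3964·(100) + 1716·(-231) = 4.
Scale by -316/4 = -79: (u₀, v₀) = (-7900, 18249).
General solution: u = -7900 + 429t, v = 18249 - 991t for integer t.
u ≥ 0: smallest is -7900 mod 429 = 251 (at t = 19), with v = -580.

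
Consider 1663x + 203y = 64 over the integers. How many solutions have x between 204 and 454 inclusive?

1

gcd(1663, 203) = 1.
By Bézout, 1663·(-26) + 203·(213) = 1.
Particular solution: (163, -1335).
General solution: x = 163 + 203t, y = -1335 - 1663t for integer t.
204 ≤ 163 + 203t ≤ 454 gives t ∈ [1, 1], which is 1 value.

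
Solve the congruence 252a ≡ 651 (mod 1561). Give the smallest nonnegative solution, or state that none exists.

gcd(1561, 252):
  1561 = 6·252 + 49
  252 = 5·49 + 7
  49 = 7·7
so gcd(1561, 252) = 7.
7 divides 651, so solutions exist.
Back-substitute for Bézout coefficients:
  7 = 252 - 5·49
  ... = 252·(31) + 1561·(-5)
So 252·(31) ≡ 7 (mod 1561); multiply by 93: a ≡ 2883 (mod 223).
Smallest nonnegative: a = 2883 mod 223 = 207.

207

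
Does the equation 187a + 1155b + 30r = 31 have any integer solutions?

gcd(1155, 187) = 11  (1155 = 6·187 + 33, 187 = 5·33 + 22, 33 = 1·22 + 11, 22 = 2·11).
gcd(11, 30) = 1.
1 divides 31, so integer solutions exist.

yes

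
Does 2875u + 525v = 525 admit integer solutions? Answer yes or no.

yes

gcd(2875, 525) = 25.
25 divides 525, so integer solutions exist.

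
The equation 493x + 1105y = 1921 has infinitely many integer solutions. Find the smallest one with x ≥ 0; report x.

42

gcd(1105, 493) = 17.
17 divides 1921, so solutions exist.
By Bézout, 493*(9) + 1105*(-4) = 17.
Scale by 1921/17 = 113: (x₀, y₀) = (1017, -452).
General solution: x = 1017 + 65t, y = -452 - 29t for integer t.
x ≥ 0: smallest is 1017 mod 65 = 42 (at t = -15), with y = -17.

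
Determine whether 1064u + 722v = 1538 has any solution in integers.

gcd(1064, 722) = 38  (1064 = 1·722 + 342, 722 = 2·342 + 38, 342 = 9·38).
38 does not divide 1538 (remainder 18), so no integer solutions.

no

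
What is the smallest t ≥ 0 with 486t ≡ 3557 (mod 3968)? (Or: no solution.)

no solution

gcd(3968, 486) = 2  (3968 = 8·486 + 80, 486 = 6·80 + 6, 80 = 13·6 + 2, 6 = 3·2).
2 does not divide 3557, so the congruence has no solution.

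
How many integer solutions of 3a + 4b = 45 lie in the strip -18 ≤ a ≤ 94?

gcd(4, 3):
  4 = 1·3 + 1
  3 = 3·1
so gcd(4, 3) = 1.
Back-substitute for Bézout coefficients:
  1 = 4 - 1·3
  ... = 3·(-1) + 4·(1)
Scale by 45: particular solution (-45, 45); reduce a mod 4: (3, 9).
General solution: a = 3 + 4t, b = 9 - 3t for integer t.
-18 ≤ 3 + 4t ≤ 94 gives t ∈ [-5, 22], which is 28 values.

28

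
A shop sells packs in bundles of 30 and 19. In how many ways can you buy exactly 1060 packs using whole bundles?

2

Need nonnegative integers with 30j + 19k = 1060.
gcd(30, 19) = 1, and 30·(7) + 19·(-11) = 1.
So (j₀, k₀) = (7420, -11660); general j = 7420 + 19t, k = -11660 - 30t.
j ≥ 0 ⇒ t ≥ -390; k ≥ 0 ⇒ t ≤ -389. That's 2 values of t.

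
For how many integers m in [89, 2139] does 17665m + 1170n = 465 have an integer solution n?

9

gcd(17665, 1170):
  17665 = 15*1170 + 115
  1170 = 10*115 + 20
  115 = 5*20 + 15
  20 = 1*15 + 5
  15 = 3*5
so gcd(17665, 1170) = 5.
Back-substitute for Bézout coefficients:
  5 = 20 - 1*15
  ... = 17665*(-61) + 1170*(921)
Scale by 93: particular solution (-5673, 85653); reduce m mod 234: (177, -2672).
General solution: m = 177 + 234t, n = -2672 - 3533t for integer t.
89 ≤ 177 + 234t ≤ 2139 gives t ∈ [0, 8], which is 9 values.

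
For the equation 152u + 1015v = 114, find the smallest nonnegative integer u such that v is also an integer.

gcd(1015, 152):
  1015 = 6×152 + 103
  152 = 1×103 + 49
  103 = 2×49 + 5
  49 = 9×5 + 4
  5 = 1×4 + 1
  4 = 4×1
so gcd(1015, 152) = 1.
1 divides 114, so solutions exist.
Back-substitute for Bézout coefficients:
  1 = 5 - 1×4
  ... = 152×(-207) + 1015×(31)
Scale by 114/1 = 114: (u₀, v₀) = (-23598, 3534).
General solution: u = -23598 + 1015t, v = 3534 - 152t for integer t.
u ≥ 0: smallest is -23598 mod 1015 = 762 (at t = 24), with v = -114.

762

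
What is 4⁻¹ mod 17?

gcd(17, 4):
  17 = 4·4 + 1
  4 = 4·1
so gcd(17, 4) = 1.
Back-substitute for Bézout coefficients:
  1 = 17 - 4·4
  ... = 4·(-4) + 17·(1)
So 4·-4 ≡ 1 (mod 17), and -4 mod 17 = 13.

13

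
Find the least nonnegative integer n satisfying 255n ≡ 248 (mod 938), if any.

218

gcd(938, 255):
  938 = 3×255 + 173
  255 = 1×173 + 82
  173 = 2×82 + 9
  82 = 9×9 + 1
  9 = 9×1
so gcd(938, 255) = 1.
1 divides 248, so solutions exist.
Back-substitute for Bézout coefficients:
  1 = 82 - 9×9
  ... = 255×(103) + 938×(-28)
So 255×(103) ≡ 1 (mod 938); multiply by 248: n ≡ 25544 (mod 938).
Smallest nonnegative: n = 25544 mod 938 = 218.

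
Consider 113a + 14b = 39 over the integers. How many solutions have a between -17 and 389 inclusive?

30

gcd(113, 14) = 1  (113 = 8·14 + 1, 14 = 14·1).
Back-substituting, 113·(1) + 14·(-8) = 1.
Scale by 39: particular solution (39, -312); reduce a mod 14: (11, -86).
General solution: a = 11 + 14t, b = -86 - 113t for integer t.
-17 ≤ 11 + 14t ≤ 389 gives t ∈ [-2, 27], which is 30 values.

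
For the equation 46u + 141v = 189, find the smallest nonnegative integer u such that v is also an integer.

93

gcd(141, 46):
  141 = 3×46 + 3
  46 = 15×3 + 1
  3 = 3×1
so gcd(141, 46) = 1.
1 divides 189, so solutions exist.
Back-substitute for Bézout coefficients:
  1 = 46 - 15×3
  ... = 46×(46) + 141×(-15)
Scale by 189/1 = 189: (u₀, v₀) = (8694, -2835).
General solution: u = 8694 + 141t, v = -2835 - 46t for integer t.
u ≥ 0: smallest is 8694 mod 141 = 93 (at t = -61), with v = -29.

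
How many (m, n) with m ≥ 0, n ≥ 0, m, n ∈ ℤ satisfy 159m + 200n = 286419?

gcd(200, 159):
  200 = 1×159 + 41
  159 = 3×41 + 36
  41 = 1×36 + 5
  36 = 7×5 + 1
  5 = 5×1
so gcd(200, 159) = 1.
Back-substitute for Bézout coefficients:
  1 = 36 - 7×5
  ... = 159×(39) + 200×(-31)
Scale by 286419: one solution is (11170341, -8878989). Reduce m mod 200: (141, 1320).
General: m = 141 + 200t, n = 1320 - 159t.
m ≥ 0 ⇒ t ≥ 0; n ≥ 0 ⇒ t ≤ 8. So t ∈ [0, 8]: 9 solutions.

9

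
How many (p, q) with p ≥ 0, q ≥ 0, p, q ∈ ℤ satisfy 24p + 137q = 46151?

14

gcd(137, 24) = 1.
By Bézout, 24·(40) + 137·(-7) = 1.
One solution: (102, 319).
General: p = 102 + 137t, q = 319 - 24t.
p ≥ 0 ⇒ t ≥ 0; q ≥ 0 ⇒ t ≤ 13. So t ∈ [0, 13]: 14 solutions.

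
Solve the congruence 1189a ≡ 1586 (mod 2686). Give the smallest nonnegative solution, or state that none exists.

1542

gcd(2686, 1189) = 1  (2686 = 2*1189 + 308, 1189 = 3*308 + 265, 308 = 1*265 + 43, 265 = 6*43 + 7, 43 = 6*7 + 1, 7 = 7*1).
1 divides 1586, so solutions exist.
Back-substituting, 1189*(-375) + 2686*(166) = 1.
So 1189*(-375) ≡ 1 (mod 2686); multiply by 1586: a ≡ -594750 (mod 2686).
Smallest nonnegative: a = -594750 mod 2686 = 1542.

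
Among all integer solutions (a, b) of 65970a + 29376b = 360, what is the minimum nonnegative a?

gcd(65970, 29376) = 18  (65970 = 2×29376 + 7218, 29376 = 4×7218 + 504, 7218 = 14×504 + 162, 504 = 3×162 + 18, 162 = 9×18).
18 divides 360, so solutions exist.
Back-substituting, 65970×(-175) + 29376×(393) = 18.
Scale by 360/18 = 20: (a₀, b₀) = (-3500, 7860).
General solution: a = -3500 + 1632t, b = 7860 - 3665t for integer t.
a ≥ 0: smallest is -3500 mod 1632 = 1396 (at t = 3), with b = -3135.

1396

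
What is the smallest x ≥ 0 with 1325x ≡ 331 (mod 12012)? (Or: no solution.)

6455

gcd(12012, 1325) = 1  (12012 = 9*1325 + 87, 1325 = 15*87 + 20, 87 = 4*20 + 7, 20 = 2*7 + 6, 7 = 1*6 + 1, 6 = 6*1).
1 divides 331, so solutions exist.
Back-substituting, 1325*(-1795) + 12012*(198) = 1.
So 1325*(-1795) ≡ 1 (mod 12012); multiply by 331: x ≡ -594145 (mod 12012).
Smallest nonnegative: x = -594145 mod 12012 = 6455.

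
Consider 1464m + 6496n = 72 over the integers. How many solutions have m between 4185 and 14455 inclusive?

gcd(6496, 1464):
  6496 = 4*1464 + 640
  1464 = 2*640 + 184
  640 = 3*184 + 88
  184 = 2*88 + 8
  88 = 11*8
so gcd(6496, 1464) = 8.
Back-substitute for Bézout coefficients:
  8 = 184 - 2*88
  ... = 1464*(71) + 6496*(-16)
Scale by 9: particular solution (639, -144); reduce m mod 812: (639, -144).
General solution: m = 639 + 812t, n = -144 - 183t for integer t.
4185 ≤ 639 + 812t ≤ 14455 gives t ∈ [5, 17], which is 13 values.

13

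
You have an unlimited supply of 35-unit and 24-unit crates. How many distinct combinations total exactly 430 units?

1

Need nonnegative integers with 35j + 24k = 430.
gcd(35, 24) = 1, and 35·(11) + 24·(-16) = 1.
So (j₀, k₀) = (4730, -6880); general j = 4730 + 24t, k = -6880 - 35t.
j ≥ 0 ⇒ t ≥ -197; k ≥ 0 ⇒ t ≤ -197. That's 1 value of t.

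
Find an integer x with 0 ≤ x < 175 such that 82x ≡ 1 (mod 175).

143

gcd(175, 82) = 1  (175 = 2*82 + 11, 82 = 7*11 + 5, 11 = 2*5 + 1, 5 = 5*1).
Back-substituting, 82*(-32) + 175*(15) = 1.
So 82*-32 ≡ 1 (mod 175), and -32 mod 175 = 143.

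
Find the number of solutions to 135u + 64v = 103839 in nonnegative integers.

12

gcd(135, 64) = 1.
By Bézout, 135×(-9) + 64×(19) = 1.
One solution: (41, 1536).
General: u = 41 + 64t, v = 1536 - 135t.
u ≥ 0 ⇒ t ≥ 0; v ≥ 0 ⇒ t ≤ 11. So t ∈ [0, 11]: 12 solutions.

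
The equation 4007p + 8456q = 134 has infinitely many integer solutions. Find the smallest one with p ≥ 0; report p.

4170

gcd(8456, 4007) = 1.
1 divides 134, so solutions exist.
By Bézout, 4007×(1167) + 8456×(-553) = 1.
Scale by 134/1 = 134: (p₀, q₀) = (156378, -74102).
General solution: p = 156378 + 8456t, q = -74102 - 4007t for integer t.
p ≥ 0: smallest is 156378 mod 8456 = 4170 (at t = -18), with q = -1976.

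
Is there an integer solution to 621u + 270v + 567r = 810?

gcd(621, 270) = 27.
gcd(27, 567) = 27.
27 divides 810, so integer solutions exist.

yes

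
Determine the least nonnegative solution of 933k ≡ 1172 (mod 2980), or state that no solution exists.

gcd(2980, 933) = 1.
1 divides 1172, so solutions exist.
By Bézout, 933×(-1383) + 2980×(433) = 1.
So 933×(-1383) ≡ 1 (mod 2980); multiply by 1172: k ≡ -1620876 (mod 2980).
Smallest nonnegative: k = -1620876 mod 2980 = 244.

244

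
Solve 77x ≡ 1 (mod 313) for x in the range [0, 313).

gcd(313, 77):
  313 = 4*77 + 5
  77 = 15*5 + 2
  5 = 2*2 + 1
  2 = 2*1
so gcd(313, 77) = 1.
Back-substitute for Bézout coefficients:
  1 = 5 - 2*2
  ... = 77*(-126) + 313*(31)
So 77*-126 ≡ 1 (mod 313), and -126 mod 313 = 187.

187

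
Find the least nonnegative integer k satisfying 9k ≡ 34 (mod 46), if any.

gcd(46, 9) = 1  (46 = 5×9 + 1, 9 = 9×1).
1 divides 34, so solutions exist.
Back-substituting, 9×(-5) + 46×(1) = 1.
So 9×(-5) ≡ 1 (mod 46); multiply by 34: k ≡ -170 (mod 46).
Smallest nonnegative: k = -170 mod 46 = 14.

14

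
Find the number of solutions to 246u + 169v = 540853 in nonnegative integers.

gcd(246, 169) = 1.
By Bézout, 246·(-79) + 169·(115) = 1.
One solution: (38, 3145).
General: u = 38 + 169t, v = 3145 - 246t.
u ≥ 0 ⇒ t ≥ 0; v ≥ 0 ⇒ t ≤ 12. So t ∈ [0, 12]: 13 solutions.

13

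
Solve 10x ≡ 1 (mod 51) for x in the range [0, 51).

gcd(51, 10):
  51 = 5×10 + 1
  10 = 10×1
so gcd(51, 10) = 1.
Back-substitute for Bézout coefficients:
  1 = 51 - 5×10
  ... = 10×(-5) + 51×(1)
So 10×-5 ≡ 1 (mod 51), and -5 mod 51 = 46.

46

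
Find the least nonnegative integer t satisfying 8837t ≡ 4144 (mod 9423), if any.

5621

gcd(9423, 8837):
  9423 = 1*8837 + 586
  8837 = 15*586 + 47
  586 = 12*47 + 22
  47 = 2*22 + 3
  22 = 7*3 + 1
  3 = 3*1
so gcd(9423, 8837) = 1.
1 divides 4144, so solutions exist.
Back-substitute for Bézout coefficients:
  1 = 22 - 7*3
  ... = 8837*(-3007) + 9423*(2820)
So 8837*(-3007) ≡ 1 (mod 9423); multiply by 4144: t ≡ -12461008 (mod 9423).
Smallest nonnegative: t = -12461008 mod 9423 = 5621.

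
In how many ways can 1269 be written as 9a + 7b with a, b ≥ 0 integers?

gcd(9, 7) = 1.
By Bézout, 9*(-3) + 7*(4) = 1.
One solution: (1, 180).
General: a = 1 + 7t, b = 180 - 9t.
a ≥ 0 ⇒ t ≥ 0; b ≥ 0 ⇒ t ≤ 20. So t ∈ [0, 20]: 21 solutions.

21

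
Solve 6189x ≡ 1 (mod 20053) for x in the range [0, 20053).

gcd(20053, 6189):
  20053 = 3*6189 + 1486
  6189 = 4*1486 + 245
  1486 = 6*245 + 16
  245 = 15*16 + 5
  16 = 3*5 + 1
  5 = 5*1
so gcd(20053, 6189) = 1.
Back-substitute for Bézout coefficients:
  1 = 16 - 3*5
  ... = 6189*(-3765) + 20053*(1162)
So 6189*-3765 ≡ 1 (mod 20053), and -3765 mod 20053 = 16288.

16288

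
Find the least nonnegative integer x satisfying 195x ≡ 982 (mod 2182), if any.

gcd(2182, 195) = 1  (2182 = 11*195 + 37, 195 = 5*37 + 10, 37 = 3*10 + 7, 10 = 1*7 + 3, 7 = 2*3 + 1, 3 = 3*1).
1 divides 982, so solutions exist.
Back-substituting, 195*(-649) + 2182*(58) = 1.
So 195*(-649) ≡ 1 (mod 2182); multiply by 982: x ≡ -637318 (mod 2182).
Smallest nonnegative: x = -637318 mod 2182 = 2008.

2008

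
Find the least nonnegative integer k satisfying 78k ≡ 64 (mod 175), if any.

113

gcd(175, 78) = 1  (175 = 2*78 + 19, 78 = 4*19 + 2, 19 = 9*2 + 1, 2 = 2*1).
1 divides 64, so solutions exist.
Back-substituting, 78*(-83) + 175*(37) = 1.
So 78*(-83) ≡ 1 (mod 175); multiply by 64: k ≡ -5312 (mod 175).
Smallest nonnegative: k = -5312 mod 175 = 113.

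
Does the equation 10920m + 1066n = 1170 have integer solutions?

yes

gcd(10920, 1066):
  10920 = 10*1066 + 260
  1066 = 4*260 + 26
  260 = 10*26
so gcd(10920, 1066) = 26.
26 divides 1170, so integer solutions exist.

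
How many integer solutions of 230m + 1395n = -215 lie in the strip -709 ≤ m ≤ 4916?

gcd(1395, 230):
  1395 = 6*230 + 15
  230 = 15*15 + 5
  15 = 3*5
so gcd(1395, 230) = 5.
Back-substitute for Bézout coefficients:
  5 = 230 - 15*15
  ... = 230*(91) + 1395*(-15)
Scale by -43: particular solution (-3913, 645); reduce m mod 279: (272, -45).
General solution: m = 272 + 279t, n = -45 - 46t for integer t.
-709 ≤ 272 + 279t ≤ 4916 gives t ∈ [-3, 16], which is 20 values.

20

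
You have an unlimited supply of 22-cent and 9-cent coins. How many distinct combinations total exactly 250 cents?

Need nonnegative integers with 22j + 9k = 250.
gcd(22, 9) = 1, and 22·(-2) + 9·(5) = 1.
So (j₀, k₀) = (-500, 1250); general j = -500 + 9t, k = 1250 - 22t.
j ≥ 0 ⇒ t ≥ 56; k ≥ 0 ⇒ t ≤ 56. That's 1 value of t.

1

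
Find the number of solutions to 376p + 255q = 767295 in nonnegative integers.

gcd(376, 255) = 1  (376 = 1·255 + 121, 255 = 2·121 + 13, 121 = 9·13 + 4, 13 = 3·4 + 1, 4 = 4·1).
Back-substituting, 376·(-59) + 255·(87) = 1.
Scale by 767295: one solution is (-45270405, 66754665). Reduce p mod 255: (0, 3009).
General: p = 0 + 255t, q = 3009 - 376t.
p ≥ 0 ⇒ t ≥ 0; q ≥ 0 ⇒ t ≤ 8. So t ∈ [0, 8]: 9 solutions.

9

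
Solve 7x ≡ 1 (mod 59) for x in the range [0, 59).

gcd(59, 7):
  59 = 8*7 + 3
  7 = 2*3 + 1
  3 = 3*1
so gcd(59, 7) = 1.
Back-substitute for Bézout coefficients:
  1 = 7 - 2*3
  ... = 7*(17) + 59*(-2)
So 7*17 ≡ 1 (mod 59), and 17 mod 59 = 17.

17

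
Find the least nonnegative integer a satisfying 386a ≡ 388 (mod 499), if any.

394

gcd(499, 386) = 1  (499 = 1*386 + 113, 386 = 3*113 + 47, 113 = 2*47 + 19, 47 = 2*19 + 9, 19 = 2*9 + 1, 9 = 9*1).
1 divides 388, so solutions exist.
Back-substituting, 386*(-53) + 499*(41) = 1.
So 386*(-53) ≡ 1 (mod 499); multiply by 388: a ≡ -20564 (mod 499).
Smallest nonnegative: a = -20564 mod 499 = 394.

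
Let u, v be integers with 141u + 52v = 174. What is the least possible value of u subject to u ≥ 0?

30

gcd(141, 52):
  141 = 2·52 + 37
  52 = 1·37 + 15
  37 = 2·15 + 7
  15 = 2·7 + 1
  7 = 7·1
so gcd(141, 52) = 1.
1 divides 174, so solutions exist.
Back-substitute for Bézout coefficients:
  1 = 15 - 2·7
  ... = 141·(-7) + 52·(19)
Scale by 174/1 = 174: (u₀, v₀) = (-1218, 3306).
General solution: u = -1218 + 52t, v = 3306 - 141t for integer t.
u ≥ 0: smallest is -1218 mod 52 = 30 (at t = 24), with v = -78.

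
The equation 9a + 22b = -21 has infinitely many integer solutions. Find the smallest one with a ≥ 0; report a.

gcd(22, 9):
  22 = 2×9 + 4
  9 = 2×4 + 1
  4 = 4×1
so gcd(22, 9) = 1.
1 divides -21, so solutions exist.
Back-substitute for Bézout coefficients:
  1 = 9 - 2×4
  ... = 9×(5) + 22×(-2)
Scale by -21/1 = -21: (a₀, b₀) = (-105, 42).
General solution: a = -105 + 22t, b = 42 - 9t for integer t.
a ≥ 0: smallest is -105 mod 22 = 5 (at t = 5), with b = -3.

5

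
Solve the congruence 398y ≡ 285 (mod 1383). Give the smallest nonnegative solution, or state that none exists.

1137

gcd(1383, 398):
  1383 = 3×398 + 189
  398 = 2×189 + 20
  189 = 9×20 + 9
  20 = 2×9 + 2
  9 = 4×2 + 1
  2 = 2×1
so gcd(1383, 398) = 1.
1 divides 285, so solutions exist.
Back-substitute for Bézout coefficients:
  1 = 9 - 4×2
  ... = 398×(-622) + 1383×(179)
So 398×(-622) ≡ 1 (mod 1383); multiply by 285: y ≡ -177270 (mod 1383).
Smallest nonnegative: y = -177270 mod 1383 = 1137.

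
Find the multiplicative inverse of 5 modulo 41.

33

gcd(41, 5) = 1  (41 = 8·5 + 1, 5 = 5·1).
Back-substituting, 5·(-8) + 41·(1) = 1.
So 5·-8 ≡ 1 (mod 41), and -8 mod 41 = 33.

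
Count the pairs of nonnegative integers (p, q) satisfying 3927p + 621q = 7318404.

9

gcd(3927, 621) = 3.
By Bézout, 3927×(34) + 621×(-215) = 3.
One solution: (117, 11045).
General: p = 117 + 207t, q = 11045 - 1309t.
p ≥ 0 ⇒ t ≥ 0; q ≥ 0 ⇒ t ≤ 8. So t ∈ [0, 8]: 9 solutions.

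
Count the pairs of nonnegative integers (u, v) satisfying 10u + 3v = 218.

gcd(10, 3):
  10 = 3×3 + 1
  3 = 3×1
so gcd(10, 3) = 1.
Back-substitute for Bézout coefficients:
  1 = 10 - 3×3
  ... = 10×(1) + 3×(-3)
Scale by 218: one solution is (218, -654). Reduce u mod 3: (2, 66).
General: u = 2 + 3t, v = 66 - 10t.
u ≥ 0 ⇒ t ≥ 0; v ≥ 0 ⇒ t ≤ 6. So t ∈ [0, 6]: 7 solutions.

7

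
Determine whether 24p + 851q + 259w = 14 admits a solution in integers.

yes

gcd(851, 24):
  851 = 35*24 + 11
  24 = 2*11 + 2
  11 = 5*2 + 1
  2 = 2*1
so gcd(851, 24) = 1.
gcd(1, 259) = 1.
1 divides 14, so integer solutions exist.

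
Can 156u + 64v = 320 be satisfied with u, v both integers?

yes

gcd(156, 64) = 4  (156 = 2·64 + 28, 64 = 2·28 + 8, 28 = 3·8 + 4, 8 = 2·4).
4 divides 320, so integer solutions exist.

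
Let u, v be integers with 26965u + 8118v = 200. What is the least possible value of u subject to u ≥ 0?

6122

gcd(26965, 8118):
  26965 = 3*8118 + 2611
  8118 = 3*2611 + 285
  2611 = 9*285 + 46
  285 = 6*46 + 9
  46 = 5*9 + 1
  9 = 9*1
so gcd(26965, 8118) = 1.
1 divides 200, so solutions exist.
Back-substitute for Bézout coefficients:
  1 = 46 - 5*9
  ... = 26965*(883) + 8118*(-2933)
Scale by 200/1 = 200: (u₀, v₀) = (176600, -586600).
General solution: u = 176600 + 8118t, v = -586600 - 26965t for integer t.
u ≥ 0: smallest is 176600 mod 8118 = 6122 (at t = -21), with v = -20335.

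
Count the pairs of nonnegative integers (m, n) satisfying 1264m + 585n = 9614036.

13

gcd(1264, 585):
  1264 = 2*585 + 94
  585 = 6*94 + 21
  94 = 4*21 + 10
  21 = 2*10 + 1
  10 = 10*1
so gcd(1264, 585) = 1.
Back-substitute for Bézout coefficients:
  1 = 21 - 2*10
  ... = 1264*(-56) + 585*(121)
Scale by 9614036: one solution is (-538386016, 1163298356). Reduce m mod 585: (14, 16404).
General: m = 14 + 585t, n = 16404 - 1264t.
m ≥ 0 ⇒ t ≥ 0; n ≥ 0 ⇒ t ≤ 12. So t ∈ [0, 12]: 13 solutions.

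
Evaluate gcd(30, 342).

6

gcd(342, 30):
  342 = 11·30 + 12
  30 = 2·12 + 6
  12 = 2·6
so gcd(342, 30) = 6.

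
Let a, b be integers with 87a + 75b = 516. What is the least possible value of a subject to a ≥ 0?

18

gcd(87, 75):
  87 = 1*75 + 12
  75 = 6*12 + 3
  12 = 4*3
so gcd(87, 75) = 3.
3 divides 516, so solutions exist.
Back-substitute for Bézout coefficients:
  3 = 75 - 6*12
  ... = 87*(-6) + 75*(7)
Scale by 516/3 = 172: (a₀, b₀) = (-1032, 1204).
General solution: a = -1032 + 25t, b = 1204 - 29t for integer t.
a ≥ 0: smallest is -1032 mod 25 = 18 (at t = 42), with b = -14.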